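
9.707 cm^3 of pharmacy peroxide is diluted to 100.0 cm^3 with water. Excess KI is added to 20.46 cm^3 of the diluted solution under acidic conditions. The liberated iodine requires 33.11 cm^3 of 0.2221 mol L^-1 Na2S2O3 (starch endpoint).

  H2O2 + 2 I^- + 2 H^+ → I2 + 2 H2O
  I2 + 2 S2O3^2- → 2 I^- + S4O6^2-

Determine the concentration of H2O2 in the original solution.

n(S2O3^2-) = 0.03311 × 0.2221 = 7.354 × 10^-3 mol
n(I2) = n(S2O3^2-)/2 = 3.677 × 10^-3 mol
n(H2O2) in the aliquot = 3.677 × 10^-3 mol (1:1 ratio)
[H2O2]_dilute = 3.677 × 10^-3 / 0.02046 = 0.1797 mol/L
[H2O2]_original = 0.1797 × 100.0/9.707 = 1.851 mol/L

1.851 mol/L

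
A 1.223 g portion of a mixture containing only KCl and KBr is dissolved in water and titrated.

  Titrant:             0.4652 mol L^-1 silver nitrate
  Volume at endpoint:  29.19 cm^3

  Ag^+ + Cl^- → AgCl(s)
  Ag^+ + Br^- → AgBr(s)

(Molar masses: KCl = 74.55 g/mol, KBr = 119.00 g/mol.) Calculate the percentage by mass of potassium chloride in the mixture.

53.88 %

n(AgNO3) = 0.02919 × 0.4652 = 0.01358 mol
Let x = n(KCl), y = n(KBr).
Titrant: 1x + 1y = 0.01358;  mass: 74.55x + 119.00y = 1.223
Solving, x = 8.840 × 10^-3 mol, y = 4.740 × 10^-3 mol
mass of KCl = 8.840 × 10^-3 × 74.55 = 0.6590 g
% KCl = 0.6590 / 1.223 × 100 = 53.88 %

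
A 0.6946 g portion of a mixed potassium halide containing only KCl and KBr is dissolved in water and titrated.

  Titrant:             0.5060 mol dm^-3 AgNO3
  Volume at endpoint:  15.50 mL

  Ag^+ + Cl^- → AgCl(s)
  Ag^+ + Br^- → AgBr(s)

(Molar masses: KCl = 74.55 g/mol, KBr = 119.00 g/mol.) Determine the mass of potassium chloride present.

n(AgNO3) = 0.01550 × 0.5060 = 7.843 × 10^-3 mol
Let x = n(KCl), y = n(KBr).
Titrant: 1x + 1y = 7.843 × 10^-3;  mass: 74.55x + 119.00y = 0.6946
Solving, x = 5.370 × 10^-3 mol, y = 2.473 × 10^-3 mol
mass of KCl = 5.370 × 10^-3 × 74.55 = 0.4004 g

0.4004 g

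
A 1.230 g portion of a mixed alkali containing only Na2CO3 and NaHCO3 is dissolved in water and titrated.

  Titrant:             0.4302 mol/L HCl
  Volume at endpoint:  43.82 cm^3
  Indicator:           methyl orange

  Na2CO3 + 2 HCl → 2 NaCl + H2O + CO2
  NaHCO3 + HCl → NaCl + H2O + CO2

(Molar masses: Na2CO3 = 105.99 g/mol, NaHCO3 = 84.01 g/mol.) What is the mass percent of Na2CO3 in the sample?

n(HCl) = 0.04382 × 0.4302 = 0.01885 mol
Let x = n(Na2CO3), y = n(NaHCO3).
Titrant: 2x + 1y = 0.01885;  mass: 105.99x + 84.01y = 1.230
Solving, x = 5.702 × 10^-3 mol, y = 7.447 × 10^-3 mol
mass of Na2CO3 = 5.702 × 10^-3 × 105.99 = 0.6044 g
% Na2CO3 = 0.6044 / 1.230 × 100 = 49.14 %

49.14 %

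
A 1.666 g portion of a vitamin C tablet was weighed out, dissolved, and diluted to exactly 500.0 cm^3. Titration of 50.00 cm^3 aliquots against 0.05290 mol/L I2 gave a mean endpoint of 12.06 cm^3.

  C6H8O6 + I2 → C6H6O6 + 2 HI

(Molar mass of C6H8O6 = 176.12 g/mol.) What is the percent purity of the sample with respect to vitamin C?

67.44 %

n(I2) per titration = 0.01206 × 0.05290 = 6.380 × 10^-4 mol
n(C6H8O6) in each aliquot = 6.380 × 10^-4 mol (1:1 ratio)
n(C6H8O6) in the whole flask = 6.380 × 10^-4 × 500.0/50.00 = 6.380 × 10^-3 mol
mass of C6H8O6 = 6.380 × 10^-3 × 176.12 = 1.124 g
% C6H8O6 = 1.124 / 1.666 × 100 = 67.44 %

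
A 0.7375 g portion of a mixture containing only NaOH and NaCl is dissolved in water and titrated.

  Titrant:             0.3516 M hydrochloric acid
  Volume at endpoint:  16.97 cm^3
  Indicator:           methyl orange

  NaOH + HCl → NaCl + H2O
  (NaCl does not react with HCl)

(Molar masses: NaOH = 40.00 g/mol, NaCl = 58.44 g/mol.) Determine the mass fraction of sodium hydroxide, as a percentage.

32.36 %

n(HCl) = 0.01697 × 0.3516 = 5.967 × 10^-3 mol
Let x = n(NaOH), y = n(NaCl).
Titrant: 1x = 5.967 × 10^-3;  mass: 40.00x + 58.44y = 0.7375
Solving, x = 5.967 × 10^-3 mol, y = 8.536 × 10^-3 mol
mass of NaOH = 5.967 × 10^-3 × 40.00 = 0.2387 g
% NaOH = 0.2387 / 0.7375 × 100 = 32.36 %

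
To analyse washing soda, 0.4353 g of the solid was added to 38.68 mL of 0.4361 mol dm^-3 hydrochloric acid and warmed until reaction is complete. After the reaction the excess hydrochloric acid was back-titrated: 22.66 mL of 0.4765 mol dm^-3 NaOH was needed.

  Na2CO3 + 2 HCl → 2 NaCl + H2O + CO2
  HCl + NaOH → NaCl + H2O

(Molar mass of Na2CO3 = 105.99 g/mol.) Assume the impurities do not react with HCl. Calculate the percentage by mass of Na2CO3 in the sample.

73.91 %

n(HCl) added = 0.03868 × 0.4361 = 0.01687 mol
n(NaOH) used in back-titration = 0.02266 × 0.4765 = 0.01080 mol
n(HCl) left over = 0.01080 mol (1:1 ratio)
n(HCl) consumed by analyte = 0.01687 − 0.01080 = 6.071 × 10^-3 mol
From the 1:2 ratio, n(Na2CO3) = 1/2 × 6.071 × 10^-3 = 3.035 × 10^-3 mol
mass of Na2CO3 = 3.035 × 10^-3 × 105.99 = 0.3217 g
% Na2CO3 = 0.3217 / 0.4353 × 100 = 73.91 %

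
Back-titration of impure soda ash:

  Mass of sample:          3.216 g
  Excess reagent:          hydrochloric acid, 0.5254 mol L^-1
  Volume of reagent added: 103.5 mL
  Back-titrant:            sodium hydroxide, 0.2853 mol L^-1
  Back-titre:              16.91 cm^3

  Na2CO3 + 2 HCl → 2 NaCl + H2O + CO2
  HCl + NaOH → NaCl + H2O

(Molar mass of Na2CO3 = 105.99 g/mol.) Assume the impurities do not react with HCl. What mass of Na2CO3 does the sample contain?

2.626 g

n(HCl) added = 0.1035 × 0.5254 = 0.05438 mol
n(NaOH) used in back-titration = 0.01691 × 0.2853 = 4.824 × 10^-3 mol
n(HCl) left over = 4.824 × 10^-3 mol (1:1 ratio)
n(HCl) consumed by analyte = 0.05438 − 4.824 × 10^-3 = 0.04955 mol
From the 1:2 ratio, n(Na2CO3) = 1/2 × 0.04955 = 0.02478 mol
mass of Na2CO3 = 0.02478 × 105.99 = 2.626 g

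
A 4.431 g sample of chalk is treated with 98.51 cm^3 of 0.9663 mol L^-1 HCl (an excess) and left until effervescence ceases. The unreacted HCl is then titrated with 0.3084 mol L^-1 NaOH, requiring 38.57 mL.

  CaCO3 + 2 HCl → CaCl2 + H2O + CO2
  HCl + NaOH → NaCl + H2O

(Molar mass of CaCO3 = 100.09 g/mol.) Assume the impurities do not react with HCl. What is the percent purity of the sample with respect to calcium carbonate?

n(HCl) added = 0.09851 × 0.9663 = 0.09519 mol
n(NaOH) used in back-titration = 0.03857 × 0.3084 = 0.01189 mol
n(HCl) left over = 0.01189 mol (1:1 ratio)
n(HCl) consumed by analyte = 0.09519 − 0.01189 = 0.08330 mol
From the 1:2 ratio, n(CaCO3) = 1/2 × 0.08330 = 0.04165 mol
mass of CaCO3 = 0.04165 × 100.09 = 4.169 g
% CaCO3 = 4.169 / 4.431 × 100 = 94.08 %

94.08 %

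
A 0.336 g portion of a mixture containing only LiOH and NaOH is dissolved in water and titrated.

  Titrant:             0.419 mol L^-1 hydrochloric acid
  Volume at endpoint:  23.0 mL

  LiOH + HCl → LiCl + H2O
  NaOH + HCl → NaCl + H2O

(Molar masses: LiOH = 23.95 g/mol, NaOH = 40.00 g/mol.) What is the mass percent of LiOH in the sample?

22.0 %

n(HCl) = 0.0230 × 0.419 = 9.64 × 10^-3 mol
Let x = n(LiOH), y = n(NaOH).
Titrant: 1x + 1y = 9.64 × 10^-3;  mass: 23.95x + 40.00y = 0.336
Solving, x = 3.08 × 10^-3 mol, y = 6.55 × 10^-3 mol
mass of LiOH = 3.08 × 10^-3 × 23.95 = 0.0738 g
% LiOH = 0.0738 / 0.336 × 100 = 22.0 %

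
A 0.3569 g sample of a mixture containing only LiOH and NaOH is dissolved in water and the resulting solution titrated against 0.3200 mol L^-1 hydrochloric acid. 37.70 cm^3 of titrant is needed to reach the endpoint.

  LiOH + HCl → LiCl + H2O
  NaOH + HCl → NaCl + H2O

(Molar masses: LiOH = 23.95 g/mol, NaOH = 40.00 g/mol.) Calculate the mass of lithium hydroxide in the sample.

n(HCl) = 0.03770 × 0.3200 = 0.01206 mol
Let x = n(LiOH), y = n(NaOH).
Titrant: 1x + 1y = 0.01206;  mass: 23.95x + 40.00y = 0.3569
Solving, x = 7.829 × 10^-3 mol, y = 4.235 × 10^-3 mol
mass of LiOH = 7.829 × 10^-3 × 23.95 = 0.1875 g

0.1875 g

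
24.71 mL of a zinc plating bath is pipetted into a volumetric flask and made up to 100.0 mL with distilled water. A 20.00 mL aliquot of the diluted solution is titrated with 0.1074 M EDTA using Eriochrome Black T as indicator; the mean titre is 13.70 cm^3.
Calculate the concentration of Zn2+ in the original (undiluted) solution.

Zn^2+ + EDTA^4- → [Zn(EDTA)]^2-
n(EDTA) = 0.01370 × 0.1074 = 1.471 × 10^-3 mol
n(Zn2+) in the aliquot = 1.471 × 10^-3 mol (1:1 ratio)
[Zn2+]_dilute = 1.471 × 10^-3 / 0.02000 = 0.07357 mol/L
Dilution factor = 100.0 / 24.71 = 4.047
[Zn2+]_stock = 0.07357 × 4.047 = 0.2977 mol/L

0.2977 M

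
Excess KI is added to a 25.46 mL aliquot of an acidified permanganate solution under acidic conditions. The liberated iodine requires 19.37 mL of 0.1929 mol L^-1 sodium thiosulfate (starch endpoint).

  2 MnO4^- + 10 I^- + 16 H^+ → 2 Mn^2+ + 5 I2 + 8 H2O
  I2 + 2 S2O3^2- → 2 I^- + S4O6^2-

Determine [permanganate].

n(S2O3^2-) = 0.01937 × 0.1929 = 3.736 × 10^-3 mol
n(I2) = n(S2O3^2-)/2 = 1.868 × 10^-3 mol
From the 2:5 ratio, n(MnO4^-) in the aliquot = 2/5 × 1.868 × 10^-3 = 7.473 × 10^-4 mol
[MnO4^-] = 7.473 × 10^-4 / 0.02546 = 0.02935 mol/L

0.02935 mol/L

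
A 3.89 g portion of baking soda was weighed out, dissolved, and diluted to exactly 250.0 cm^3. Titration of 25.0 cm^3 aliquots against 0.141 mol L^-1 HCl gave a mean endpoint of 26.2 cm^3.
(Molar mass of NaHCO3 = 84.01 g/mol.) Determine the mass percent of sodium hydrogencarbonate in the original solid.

79.8 %

NaHCO3 + HCl → NaCl + H2O + CO2
n(HCl) per titration = 0.0262 × 0.141 = 3.69 × 10^-3 mol
n(NaHCO3) in each aliquot = 3.69 × 10^-3 mol (1:1 ratio)
n(NaHCO3) in the whole flask = 3.69 × 10^-3 × 250.0/25.0 = 0.0369 mol
mass of NaHCO3 = 0.0369 × 84.01 = 3.10 g
% NaHCO3 = 3.10 / 3.89 × 100 = 79.8 %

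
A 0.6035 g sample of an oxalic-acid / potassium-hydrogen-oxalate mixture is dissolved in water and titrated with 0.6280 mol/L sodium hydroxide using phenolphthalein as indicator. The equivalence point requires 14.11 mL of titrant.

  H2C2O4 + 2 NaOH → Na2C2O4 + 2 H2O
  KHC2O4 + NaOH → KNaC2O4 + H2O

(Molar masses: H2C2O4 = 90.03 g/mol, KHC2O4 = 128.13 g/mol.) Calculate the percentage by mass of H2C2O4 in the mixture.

n(NaOH) = 0.01411 × 0.6280 = 8.861 × 10^-3 mol
Let x = n(H2C2O4), y = n(KHC2O4).
Titrant: 2x + 1y = 8.861 × 10^-3;  mass: 90.03x + 128.13y = 0.6035
Solving, x = 3.200 × 10^-3 mol, y = 2.462 × 10^-3 mol
mass of H2C2O4 = 3.200 × 10^-3 × 90.03 = 0.2881 g
% H2C2O4 = 0.2881 / 0.6035 × 100 = 47.73 %

47.73 %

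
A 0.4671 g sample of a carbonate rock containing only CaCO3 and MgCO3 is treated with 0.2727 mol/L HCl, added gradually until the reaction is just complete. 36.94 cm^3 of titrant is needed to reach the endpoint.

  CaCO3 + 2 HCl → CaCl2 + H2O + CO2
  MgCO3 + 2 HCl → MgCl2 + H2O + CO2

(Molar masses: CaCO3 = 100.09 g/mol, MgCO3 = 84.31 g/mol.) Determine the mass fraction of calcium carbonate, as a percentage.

57.64 %

n(HCl) = 0.03694 × 0.2727 = 0.01007 mol
Let x = n(CaCO3), y = n(MgCO3).
Titrant: 2x + 2y = 0.01007;  mass: 100.09x + 84.31y = 0.4671
Solving, x = 2.690 × 10^-3 mol, y = 2.347 × 10^-3 mol
mass of CaCO3 = 2.690 × 10^-3 × 100.09 = 0.2693 g
% CaCO3 = 0.2693 / 0.4671 × 100 = 57.64 %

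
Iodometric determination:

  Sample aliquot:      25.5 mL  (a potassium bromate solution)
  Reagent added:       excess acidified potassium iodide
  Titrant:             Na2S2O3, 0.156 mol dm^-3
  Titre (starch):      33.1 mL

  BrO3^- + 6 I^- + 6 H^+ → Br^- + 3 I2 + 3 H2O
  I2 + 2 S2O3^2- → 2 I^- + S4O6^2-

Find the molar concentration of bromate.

n(S2O3^2-) = 0.0331 × 0.156 = 5.16 × 10^-3 mol
n(I2) = n(S2O3^2-)/2 = 2.58 × 10^-3 mol
From the 1:3 ratio, n(BrO3^-) in the aliquot = 1/3 × 2.58 × 10^-3 = 8.61 × 10^-4 mol
[BrO3^-] = 8.61 × 10^-4 / 0.0255 = 0.0337 mol/L

0.0337 mol/L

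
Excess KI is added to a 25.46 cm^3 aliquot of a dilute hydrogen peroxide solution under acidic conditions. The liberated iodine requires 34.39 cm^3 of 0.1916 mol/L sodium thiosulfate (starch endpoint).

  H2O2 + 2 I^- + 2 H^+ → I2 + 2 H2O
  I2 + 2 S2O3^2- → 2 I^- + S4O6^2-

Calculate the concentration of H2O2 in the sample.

0.1294 mol/L

n(S2O3^2-) = 0.03439 × 0.1916 = 6.589 × 10^-3 mol
n(I2) = n(S2O3^2-)/2 = 3.295 × 10^-3 mol
n(H2O2) in the aliquot = 3.295 × 10^-3 mol (1:1 ratio)
[H2O2] = 3.295 × 10^-3 / 0.02546 = 0.1294 mol/L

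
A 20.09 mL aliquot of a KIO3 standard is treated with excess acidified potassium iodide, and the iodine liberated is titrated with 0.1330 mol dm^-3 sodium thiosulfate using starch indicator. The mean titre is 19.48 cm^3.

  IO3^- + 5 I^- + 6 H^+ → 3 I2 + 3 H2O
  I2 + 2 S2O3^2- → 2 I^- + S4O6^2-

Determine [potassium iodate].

0.02149 mol/L

n(S2O3^2-) = 0.01948 × 0.1330 = 2.591 × 10^-3 mol
n(I2) = n(S2O3^2-)/2 = 1.295 × 10^-3 mol
From the 1:3 ratio, n(IO3^-) in the aliquot = 1/3 × 1.295 × 10^-3 = 4.318 × 10^-4 mol
[IO3^-] = 4.318 × 10^-4 / 0.02009 = 0.02149 mol/L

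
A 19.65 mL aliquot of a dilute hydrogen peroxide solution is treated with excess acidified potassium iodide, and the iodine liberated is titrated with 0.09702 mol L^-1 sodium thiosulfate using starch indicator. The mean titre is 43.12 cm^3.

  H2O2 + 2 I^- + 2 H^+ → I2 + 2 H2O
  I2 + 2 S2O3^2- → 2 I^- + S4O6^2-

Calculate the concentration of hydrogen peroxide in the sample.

0.1065 mol/L

n(S2O3^2-) = 0.04312 × 0.09702 = 4.184 × 10^-3 mol
n(I2) = n(S2O3^2-)/2 = 2.092 × 10^-3 mol
n(H2O2) in the aliquot = 2.092 × 10^-3 mol (1:1 ratio)
[H2O2] = 2.092 × 10^-3 / 0.01965 = 0.1065 mol/L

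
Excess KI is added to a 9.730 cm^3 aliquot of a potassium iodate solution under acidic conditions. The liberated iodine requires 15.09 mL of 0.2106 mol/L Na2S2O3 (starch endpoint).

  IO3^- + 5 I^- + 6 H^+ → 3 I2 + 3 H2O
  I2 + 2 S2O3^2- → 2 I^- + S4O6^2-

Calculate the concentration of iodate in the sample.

0.05444 mol/L

n(S2O3^2-) = 0.01509 × 0.2106 = 3.178 × 10^-3 mol
n(I2) = n(S2O3^2-)/2 = 1.589 × 10^-3 mol
From the 1:3 ratio, n(IO3^-) in the aliquot = 1/3 × 1.589 × 10^-3 = 5.297 × 10^-4 mol
[IO3^-] = 5.297 × 10^-4 / 0.009730 = 0.05444 mol/L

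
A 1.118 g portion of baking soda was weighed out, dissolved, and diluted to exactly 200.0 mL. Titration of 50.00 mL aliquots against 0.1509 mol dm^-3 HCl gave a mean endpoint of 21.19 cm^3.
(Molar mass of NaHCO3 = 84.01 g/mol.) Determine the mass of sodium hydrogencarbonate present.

NaHCO3 + HCl → NaCl + H2O + CO2
n(HCl) per titration = 0.02119 × 0.1509 = 3.198 × 10^-3 mol
n(NaHCO3) in each aliquot = 3.198 × 10^-3 mol (1:1 ratio)
n(NaHCO3) in the whole flask = 3.198 × 10^-3 × 200.0/50.00 = 0.01279 mol
mass of NaHCO3 = 0.01279 × 84.01 = 1.075 g

1.075 g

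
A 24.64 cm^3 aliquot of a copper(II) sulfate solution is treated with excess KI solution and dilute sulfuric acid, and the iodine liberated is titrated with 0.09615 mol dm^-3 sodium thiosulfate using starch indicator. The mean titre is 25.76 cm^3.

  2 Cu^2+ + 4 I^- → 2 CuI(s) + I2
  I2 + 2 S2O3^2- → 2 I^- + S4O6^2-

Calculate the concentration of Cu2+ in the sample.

0.1005 mol/L

n(S2O3^2-) = 0.02576 × 0.09615 = 2.477 × 10^-3 mol
n(I2) = n(S2O3^2-)/2 = 1.238 × 10^-3 mol
From the 2:1 ratio, n(Cu2+) in the aliquot = 2/1 × 1.238 × 10^-3 = 2.477 × 10^-3 mol
[Cu2+] = 2.477 × 10^-3 / 0.02464 = 0.1005 mol/L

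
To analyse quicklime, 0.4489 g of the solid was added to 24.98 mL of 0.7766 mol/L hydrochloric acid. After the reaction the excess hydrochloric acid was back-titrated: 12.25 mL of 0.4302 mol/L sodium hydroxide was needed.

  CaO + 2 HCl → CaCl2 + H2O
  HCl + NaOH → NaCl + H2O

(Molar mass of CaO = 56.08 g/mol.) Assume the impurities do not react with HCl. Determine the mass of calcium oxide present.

0.3962 g

n(HCl) added = 0.02498 × 0.7766 = 0.01940 mol
n(NaOH) used in back-titration = 0.01225 × 0.4302 = 5.270 × 10^-3 mol
n(HCl) left over = 5.270 × 10^-3 mol (1:1 ratio)
n(HCl) consumed by analyte = 0.01940 − 5.270 × 10^-3 = 0.01413 mol
From the 1:2 ratio, n(CaO) = 1/2 × 0.01413 = 7.065 × 10^-3 mol
mass of CaO = 7.065 × 10^-3 × 56.08 = 0.3962 g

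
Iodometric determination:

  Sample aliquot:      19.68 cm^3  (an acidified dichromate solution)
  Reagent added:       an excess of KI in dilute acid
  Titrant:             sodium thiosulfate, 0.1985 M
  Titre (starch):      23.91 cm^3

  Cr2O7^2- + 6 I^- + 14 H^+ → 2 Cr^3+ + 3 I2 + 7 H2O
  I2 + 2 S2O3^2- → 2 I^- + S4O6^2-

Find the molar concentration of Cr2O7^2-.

0.04019 M

n(S2O3^2-) = 0.02391 × 0.1985 = 4.746 × 10^-3 mol
n(I2) = n(S2O3^2-)/2 = 2.373 × 10^-3 mol
From the 1:3 ratio, n(Cr2O7^2-) in the aliquot = 1/3 × 2.373 × 10^-3 = 7.910 × 10^-4 mol
[Cr2O7^2-] = 7.910 × 10^-4 / 0.01968 = 0.04019 mol/L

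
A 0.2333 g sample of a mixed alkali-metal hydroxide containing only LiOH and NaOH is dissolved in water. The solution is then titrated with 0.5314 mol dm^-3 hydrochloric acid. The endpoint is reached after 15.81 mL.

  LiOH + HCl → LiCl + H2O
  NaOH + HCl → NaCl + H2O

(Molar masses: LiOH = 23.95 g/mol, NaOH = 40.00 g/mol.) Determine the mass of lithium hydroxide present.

0.1533 g

n(HCl) = 0.01581 × 0.5314 = 8.401 × 10^-3 mol
Let x = n(LiOH), y = n(NaOH).
Titrant: 1x + 1y = 8.401 × 10^-3;  mass: 23.95x + 40.00y = 0.2333
Solving, x = 6.402 × 10^-3 mol, y = 1.999 × 10^-3 mol
mass of LiOH = 6.402 × 10^-3 × 23.95 = 0.1533 g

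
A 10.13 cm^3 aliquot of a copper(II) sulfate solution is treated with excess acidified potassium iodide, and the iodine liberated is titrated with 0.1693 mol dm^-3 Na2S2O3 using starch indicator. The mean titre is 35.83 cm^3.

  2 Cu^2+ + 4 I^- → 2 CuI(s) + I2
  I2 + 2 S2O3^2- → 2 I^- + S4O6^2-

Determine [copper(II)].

n(S2O3^2-) = 0.03583 × 0.1693 = 6.066 × 10^-3 mol
n(I2) = n(S2O3^2-)/2 = 3.033 × 10^-3 mol
From the 2:1 ratio, n(Cu2+) in the aliquot = 2/1 × 3.033 × 10^-3 = 6.066 × 10^-3 mol
[Cu2+] = 6.066 × 10^-3 / 0.01013 = 0.5988 mol/L

0.5988 mol/L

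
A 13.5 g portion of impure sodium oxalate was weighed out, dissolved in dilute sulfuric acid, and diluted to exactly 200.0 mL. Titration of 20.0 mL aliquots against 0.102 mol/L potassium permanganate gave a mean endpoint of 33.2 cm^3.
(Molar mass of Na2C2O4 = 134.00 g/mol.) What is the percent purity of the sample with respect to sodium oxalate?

84.0 %

2 MnO4^- + 5 C2O4^2- + 16 H^+ → 2 Mn^2+ + 10 CO2 + 8 H2O
n(KMnO4) per titration = 0.0332 × 0.102 = 3.39 × 10^-3 mol
From the 5:2 ratio, n(Na2C2O4) in each aliquot = 5/2 × 3.39 × 10^-3 = 8.47 × 10^-3 mol
n(Na2C2O4) in the whole flask = 8.47 × 10^-3 × 200.0/20.0 = 0.0847 mol
mass of Na2C2O4 = 0.0847 × 134.00 = 11.3 g
% Na2C2O4 = 11.3 / 13.5 × 100 = 84.0 %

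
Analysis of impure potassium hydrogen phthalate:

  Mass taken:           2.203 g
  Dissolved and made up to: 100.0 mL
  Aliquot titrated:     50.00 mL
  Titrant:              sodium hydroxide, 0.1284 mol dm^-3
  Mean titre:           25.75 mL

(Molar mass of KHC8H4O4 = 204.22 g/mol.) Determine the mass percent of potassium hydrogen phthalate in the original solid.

KHC8H4O4 + NaOH → KNaC8H4O4 + H2O
n(NaOH) per titration = 0.02575 × 0.1284 = 3.306 × 10^-3 mol
n(KHC8H4O4) in each aliquot = 3.306 × 10^-3 mol (1:1 ratio)
n(KHC8H4O4) in the whole flask = 3.306 × 10^-3 × 100.0/50.00 = 6.613 × 10^-3 mol
mass of KHC8H4O4 = 6.613 × 10^-3 × 204.22 = 1.350 g
% KHC8H4O4 = 1.350 / 2.203 × 100 = 61.30 %

61.30 %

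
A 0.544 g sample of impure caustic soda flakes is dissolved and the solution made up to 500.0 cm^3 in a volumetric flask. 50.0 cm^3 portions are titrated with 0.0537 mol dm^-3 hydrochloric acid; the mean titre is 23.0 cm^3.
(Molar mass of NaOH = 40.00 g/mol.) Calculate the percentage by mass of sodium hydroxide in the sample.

NaOH + HCl → NaCl + H2O
n(HCl) per titration = 0.0230 × 0.0537 = 1.24 × 10^-3 mol
n(NaOH) in each aliquot = 1.24 × 10^-3 mol (1:1 ratio)
n(NaOH) in the whole flask = 1.24 × 10^-3 × 500.0/50.0 = 0.0124 mol
mass of NaOH = 0.0124 × 40.00 = 0.494 g
% NaOH = 0.494 / 0.544 × 100 = 90.8 %

90.8 %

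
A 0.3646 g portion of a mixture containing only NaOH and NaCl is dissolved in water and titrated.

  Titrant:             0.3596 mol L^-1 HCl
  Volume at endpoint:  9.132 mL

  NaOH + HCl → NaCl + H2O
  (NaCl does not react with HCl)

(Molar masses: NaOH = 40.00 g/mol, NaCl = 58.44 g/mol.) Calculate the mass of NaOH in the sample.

n(HCl) = 0.009132 × 0.3596 = 3.284 × 10^-3 mol
Let x = n(NaOH), y = n(NaCl).
Titrant: 1x = 3.284 × 10^-3;  mass: 40.00x + 58.44y = 0.3646
Solving, x = 3.284 × 10^-3 mol, y = 3.991 × 10^-3 mol
mass of NaOH = 3.284 × 10^-3 × 40.00 = 0.1314 g

0.1314 g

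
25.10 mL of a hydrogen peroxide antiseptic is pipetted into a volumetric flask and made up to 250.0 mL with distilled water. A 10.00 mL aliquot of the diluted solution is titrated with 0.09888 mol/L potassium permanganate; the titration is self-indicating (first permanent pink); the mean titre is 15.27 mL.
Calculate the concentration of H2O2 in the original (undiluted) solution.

2 MnO4^- + 5 H2O2 + 6 H^+ → 2 Mn^2+ + 5 O2 + 8 H2O
n(KMnO4) = 0.01527 × 0.09888 = 1.510 × 10^-3 mol
From the 5:2 ratio, n(H2O2) in the aliquot = 5/2 × 1.510 × 10^-3 = 3.775 × 10^-3 mol
[H2O2]_dilute = 3.775 × 10^-3 / 0.01000 = 0.3775 mol/L
Dilution factor = 250.0 / 25.10 = 9.960
[H2O2]_stock = 0.3775 × 9.960 = 3.760 mol/L

3.760 mol/L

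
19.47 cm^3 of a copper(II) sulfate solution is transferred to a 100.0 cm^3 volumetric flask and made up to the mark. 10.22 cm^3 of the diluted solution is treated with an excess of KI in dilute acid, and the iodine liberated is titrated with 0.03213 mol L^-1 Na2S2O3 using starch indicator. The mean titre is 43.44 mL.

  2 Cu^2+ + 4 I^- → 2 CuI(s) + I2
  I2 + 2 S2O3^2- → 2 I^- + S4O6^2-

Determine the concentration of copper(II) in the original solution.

n(S2O3^2-) = 0.04344 × 0.03213 = 1.396 × 10^-3 mol
n(I2) = n(S2O3^2-)/2 = 6.979 × 10^-4 mol
From the 2:1 ratio, n(Cu2+) in the aliquot = 2/1 × 6.979 × 10^-4 = 1.396 × 10^-3 mol
[Cu2+]_dilute = 1.396 × 10^-3 / 0.01022 = 0.1366 mol/L
[Cu2+]_original = 0.1366 × 100.0/19.47 = 0.7014 mol/L

0.7014 mol/L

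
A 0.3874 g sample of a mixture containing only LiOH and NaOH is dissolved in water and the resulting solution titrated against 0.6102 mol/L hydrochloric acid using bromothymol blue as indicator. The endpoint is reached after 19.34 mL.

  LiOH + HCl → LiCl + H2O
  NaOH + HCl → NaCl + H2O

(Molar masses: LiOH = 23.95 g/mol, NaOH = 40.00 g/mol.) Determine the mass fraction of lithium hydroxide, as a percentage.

32.61 %

n(HCl) = 0.01934 × 0.6102 = 0.01180 mol
Let x = n(LiOH), y = n(NaOH).
Titrant: 1x + 1y = 0.01180;  mass: 23.95x + 40.00y = 0.3874
Solving, x = 5.274 × 10^-3 mol, y = 6.527 × 10^-3 mol
mass of LiOH = 5.274 × 10^-3 × 23.95 = 0.1263 g
% LiOH = 0.1263 / 0.3874 × 100 = 32.61 %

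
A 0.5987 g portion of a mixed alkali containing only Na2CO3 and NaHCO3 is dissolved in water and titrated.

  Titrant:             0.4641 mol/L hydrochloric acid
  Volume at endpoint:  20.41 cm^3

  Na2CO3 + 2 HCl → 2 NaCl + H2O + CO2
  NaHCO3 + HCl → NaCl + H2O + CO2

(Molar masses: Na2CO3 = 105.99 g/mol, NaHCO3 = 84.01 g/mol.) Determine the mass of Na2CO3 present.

0.3367 g

n(HCl) = 0.02041 × 0.4641 = 9.472 × 10^-3 mol
Let x = n(Na2CO3), y = n(NaHCO3).
Titrant: 2x + 1y = 9.472 × 10^-3;  mass: 105.99x + 84.01y = 0.5987
Solving, x = 3.177 × 10^-3 mol, y = 3.118 × 10^-3 mol
mass of Na2CO3 = 3.177 × 10^-3 × 105.99 = 0.3367 g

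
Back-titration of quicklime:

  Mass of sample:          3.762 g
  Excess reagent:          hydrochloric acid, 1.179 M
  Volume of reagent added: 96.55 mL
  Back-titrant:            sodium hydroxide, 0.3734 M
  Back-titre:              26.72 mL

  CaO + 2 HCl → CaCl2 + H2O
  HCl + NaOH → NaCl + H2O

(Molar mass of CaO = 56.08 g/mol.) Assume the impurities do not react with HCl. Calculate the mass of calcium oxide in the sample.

2.912 g

n(HCl) added = 0.09655 × 1.179 = 0.1138 mol
n(NaOH) used in back-titration = 0.02672 × 0.3734 = 9.977 × 10^-3 mol
n(HCl) left over = 9.977 × 10^-3 mol (1:1 ratio)
n(HCl) consumed by analyte = 0.1138 − 9.977 × 10^-3 = 0.1039 mol
From the 1:2 ratio, n(CaO) = 1/2 × 0.1039 = 0.05193 mol
mass of CaO = 0.05193 × 56.08 = 2.912 g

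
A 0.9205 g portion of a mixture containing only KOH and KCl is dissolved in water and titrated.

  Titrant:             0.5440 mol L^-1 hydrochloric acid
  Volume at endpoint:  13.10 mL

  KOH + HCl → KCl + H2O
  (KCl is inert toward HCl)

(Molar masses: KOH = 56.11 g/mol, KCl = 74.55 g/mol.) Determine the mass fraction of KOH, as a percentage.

n(HCl) = 0.01310 × 0.5440 = 7.126 × 10^-3 mol
Let x = n(KOH), y = n(KCl).
Titrant: 1x = 7.126 × 10^-3;  mass: 56.11x + 74.55y = 0.9205
Solving, x = 7.126 × 10^-3 mol, y = 6.984 × 10^-3 mol
mass of KOH = 7.126 × 10^-3 × 56.11 = 0.3999 g
% KOH = 0.3999 / 0.9205 × 100 = 43.44 %

43.44 %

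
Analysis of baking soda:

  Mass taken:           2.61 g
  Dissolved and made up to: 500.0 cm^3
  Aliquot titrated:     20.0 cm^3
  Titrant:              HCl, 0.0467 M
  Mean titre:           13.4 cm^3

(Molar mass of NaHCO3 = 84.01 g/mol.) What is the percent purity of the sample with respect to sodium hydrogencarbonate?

NaHCO3 + HCl → NaCl + H2O + CO2
n(HCl) per titration = 0.0134 × 0.0467 = 6.26 × 10^-4 mol
n(NaHCO3) in each aliquot = 6.26 × 10^-4 mol (1:1 ratio)
n(NaHCO3) in the whole flask = 6.26 × 10^-4 × 500.0/20.0 = 0.0156 mol
mass of NaHCO3 = 0.0156 × 84.01 = 1.31 g
% NaHCO3 = 1.31 / 2.61 × 100 = 50.4 %

50.4 %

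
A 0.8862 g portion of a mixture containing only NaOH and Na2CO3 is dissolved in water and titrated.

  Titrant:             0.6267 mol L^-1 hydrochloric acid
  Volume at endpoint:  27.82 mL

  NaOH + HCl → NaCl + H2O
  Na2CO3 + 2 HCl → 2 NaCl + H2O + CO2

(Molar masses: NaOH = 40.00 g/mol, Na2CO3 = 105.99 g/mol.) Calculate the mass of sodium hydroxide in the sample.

0.1162 g

n(HCl) = 0.02782 × 0.6267 = 0.01743 mol
Let x = n(NaOH), y = n(Na2CO3).
Titrant: 1x + 2y = 0.01743;  mass: 40.00x + 105.99y = 0.8862
Solving, x = 2.905 × 10^-3 mol, y = 7.265 × 10^-3 mol
mass of NaOH = 2.905 × 10^-3 × 40.00 = 0.1162 g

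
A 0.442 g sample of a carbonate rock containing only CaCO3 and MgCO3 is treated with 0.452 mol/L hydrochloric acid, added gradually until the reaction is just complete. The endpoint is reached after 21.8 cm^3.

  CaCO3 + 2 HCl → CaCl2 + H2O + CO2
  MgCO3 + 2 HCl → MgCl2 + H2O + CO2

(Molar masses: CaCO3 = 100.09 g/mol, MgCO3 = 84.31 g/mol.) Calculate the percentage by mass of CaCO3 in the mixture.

n(HCl) = 0.0218 × 0.452 = 9.85 × 10^-3 mol
Let x = n(CaCO3), y = n(MgCO3).
Titrant: 2x + 2y = 9.85 × 10^-3;  mass: 100.09x + 84.31y = 0.442
Solving, x = 1.69 × 10^-3 mol, y = 3.24 × 10^-3 mol
mass of CaCO3 = 1.69 × 10^-3 × 100.09 = 0.169 g
% CaCO3 = 0.169 / 0.442 × 100 = 38.2 %

38.2 %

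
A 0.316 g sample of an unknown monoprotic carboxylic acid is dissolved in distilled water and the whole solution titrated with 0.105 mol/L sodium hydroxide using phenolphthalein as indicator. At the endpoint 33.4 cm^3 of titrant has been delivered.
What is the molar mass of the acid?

n(NaOH) = 0.0334 L × 0.105 mol/L = 3.51 × 10^-3 mol
n(HA) = 3.51 × 10^-3 mol (1:1 ratio)
M = m / n = 0.316 g / 3.51 × 10^-3 mol = 90.1 g/mol

90.1 g/mol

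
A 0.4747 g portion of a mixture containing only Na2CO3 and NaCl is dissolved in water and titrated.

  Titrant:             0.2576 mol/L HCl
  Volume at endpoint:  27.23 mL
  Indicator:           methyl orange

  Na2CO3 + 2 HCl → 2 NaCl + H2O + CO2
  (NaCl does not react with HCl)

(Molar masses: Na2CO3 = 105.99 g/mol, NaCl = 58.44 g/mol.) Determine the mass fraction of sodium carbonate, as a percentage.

n(HCl) = 0.02723 × 0.2576 = 7.014 × 10^-3 mol
Let x = n(Na2CO3), y = n(NaCl).
Titrant: 2x = 7.014 × 10^-3;  mass: 105.99x + 58.44y = 0.4747
Solving, x = 3.507 × 10^-3 mol, y = 1.762 × 10^-3 mol
mass of Na2CO3 = 3.507 × 10^-3 × 105.99 = 0.3717 g
% Na2CO3 = 0.3717 / 0.4747 × 100 = 78.31 %

78.31 %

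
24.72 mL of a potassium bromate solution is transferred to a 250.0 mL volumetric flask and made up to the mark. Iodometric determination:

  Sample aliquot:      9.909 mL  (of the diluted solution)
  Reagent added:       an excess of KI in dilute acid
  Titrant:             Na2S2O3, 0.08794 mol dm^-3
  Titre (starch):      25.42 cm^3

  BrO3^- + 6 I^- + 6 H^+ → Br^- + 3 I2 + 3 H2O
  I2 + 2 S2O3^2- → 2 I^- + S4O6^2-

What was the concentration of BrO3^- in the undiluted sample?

n(S2O3^2-) = 0.02542 × 0.08794 = 2.235 × 10^-3 mol
n(I2) = n(S2O3^2-)/2 = 1.118 × 10^-3 mol
From the 1:3 ratio, n(BrO3^-) in the aliquot = 1/3 × 1.118 × 10^-3 = 3.726 × 10^-4 mol
[BrO3^-]_dilute = 3.726 × 10^-4 / 0.009909 = 0.03760 mol/L
[BrO3^-]_original = 0.03760 × 250.0/24.72 = 0.3803 mol/L

0.3803 mol/L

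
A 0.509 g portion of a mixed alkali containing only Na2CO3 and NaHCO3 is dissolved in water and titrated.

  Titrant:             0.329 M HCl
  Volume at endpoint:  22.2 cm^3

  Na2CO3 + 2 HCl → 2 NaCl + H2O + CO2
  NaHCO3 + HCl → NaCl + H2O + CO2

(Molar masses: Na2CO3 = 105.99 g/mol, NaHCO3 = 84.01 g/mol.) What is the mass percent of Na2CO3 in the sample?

n(HCl) = 0.0222 × 0.329 = 7.30 × 10^-3 mol
Let x = n(Na2CO3), y = n(NaHCO3).
Titrant: 2x + 1y = 7.30 × 10^-3;  mass: 105.99x + 84.01y = 0.509
Solving, x = 1.69 × 10^-3 mol, y = 3.93 × 10^-3 mol
mass of Na2CO3 = 1.69 × 10^-3 × 105.99 = 0.179 g
% Na2CO3 = 0.179 / 0.509 × 100 = 35.1 %

35.1 %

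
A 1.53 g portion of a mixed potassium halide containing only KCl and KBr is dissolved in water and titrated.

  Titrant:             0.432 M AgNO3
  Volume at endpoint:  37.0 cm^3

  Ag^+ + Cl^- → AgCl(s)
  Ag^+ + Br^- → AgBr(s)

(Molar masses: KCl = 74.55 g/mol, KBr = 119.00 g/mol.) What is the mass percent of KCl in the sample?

40.8 %

n(AgNO3) = 0.0370 × 0.432 = 0.0160 mol
Let x = n(KCl), y = n(KBr).
Titrant: 1x + 1y = 0.0160;  mass: 74.55x + 119.00y = 1.53
Solving, x = 8.37 × 10^-3 mol, y = 7.61 × 10^-3 mol
mass of KCl = 8.37 × 10^-3 × 74.55 = 0.624 g
% KCl = 0.624 / 1.53 × 100 = 40.8 %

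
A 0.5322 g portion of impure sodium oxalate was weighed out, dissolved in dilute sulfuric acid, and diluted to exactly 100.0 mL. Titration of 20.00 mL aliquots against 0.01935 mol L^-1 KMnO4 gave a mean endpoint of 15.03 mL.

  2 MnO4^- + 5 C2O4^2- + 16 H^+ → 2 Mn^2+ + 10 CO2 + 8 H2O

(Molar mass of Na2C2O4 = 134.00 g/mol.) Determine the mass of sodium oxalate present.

n(KMnO4) per titration = 0.01503 × 0.01935 = 2.908 × 10^-4 mol
From the 5:2 ratio, n(Na2C2O4) in each aliquot = 5/2 × 2.908 × 10^-4 = 7.271 × 10^-4 mol
n(Na2C2O4) in the whole flask = 7.271 × 10^-4 × 100.0/20.00 = 3.635 × 10^-3 mol
mass of Na2C2O4 = 3.635 × 10^-3 × 134.00 = 0.4871 g

0.4871 g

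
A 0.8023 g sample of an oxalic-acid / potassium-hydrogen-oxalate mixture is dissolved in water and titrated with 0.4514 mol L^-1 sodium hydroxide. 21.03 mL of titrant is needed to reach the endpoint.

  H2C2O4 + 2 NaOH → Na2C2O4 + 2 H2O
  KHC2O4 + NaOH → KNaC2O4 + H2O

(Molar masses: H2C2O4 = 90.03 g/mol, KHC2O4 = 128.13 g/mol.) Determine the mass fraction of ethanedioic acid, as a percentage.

n(NaOH) = 0.02103 × 0.4514 = 9.493 × 10^-3 mol
Let x = n(H2C2O4), y = n(KHC2O4).
Titrant: 2x + 1y = 9.493 × 10^-3;  mass: 90.03x + 128.13y = 0.8023
Solving, x = 2.491 × 10^-3 mol, y = 4.512 × 10^-3 mol
mass of H2C2O4 = 2.491 × 10^-3 × 90.03 = 0.2242 g
% H2C2O4 = 0.2242 / 0.8023 × 100 = 27.95 %

27.95 %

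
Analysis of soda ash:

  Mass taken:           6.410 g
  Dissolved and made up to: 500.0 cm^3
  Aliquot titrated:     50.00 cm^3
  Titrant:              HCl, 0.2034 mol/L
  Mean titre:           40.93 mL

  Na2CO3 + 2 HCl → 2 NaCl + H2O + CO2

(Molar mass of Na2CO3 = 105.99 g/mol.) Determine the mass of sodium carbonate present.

4.412 g

n(HCl) per titration = 0.04093 × 0.2034 = 8.325 × 10^-3 mol
From the 1:2 ratio, n(Na2CO3) in each aliquot = 1/2 × 8.325 × 10^-3 = 4.163 × 10^-3 mol
n(Na2CO3) in the whole flask = 4.163 × 10^-3 × 500.0/50.00 = 0.04163 mol
mass of Na2CO3 = 0.04163 × 105.99 = 4.412 g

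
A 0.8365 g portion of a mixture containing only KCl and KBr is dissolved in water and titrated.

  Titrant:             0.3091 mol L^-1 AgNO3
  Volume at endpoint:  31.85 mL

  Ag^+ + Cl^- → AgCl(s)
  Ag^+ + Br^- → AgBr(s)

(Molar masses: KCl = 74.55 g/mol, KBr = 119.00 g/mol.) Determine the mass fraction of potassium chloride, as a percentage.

n(AgNO3) = 0.03185 × 0.3091 = 9.845 × 10^-3 mol
Let x = n(KCl), y = n(KBr).
Titrant: 1x + 1y = 9.845 × 10^-3;  mass: 74.55x + 119.00y = 0.8365
Solving, x = 7.537 × 10^-3 mol, y = 2.307 × 10^-3 mol
mass of KCl = 7.537 × 10^-3 × 74.55 = 0.5619 g
% KCl = 0.5619 / 0.8365 × 100 = 67.17 %

67.17 %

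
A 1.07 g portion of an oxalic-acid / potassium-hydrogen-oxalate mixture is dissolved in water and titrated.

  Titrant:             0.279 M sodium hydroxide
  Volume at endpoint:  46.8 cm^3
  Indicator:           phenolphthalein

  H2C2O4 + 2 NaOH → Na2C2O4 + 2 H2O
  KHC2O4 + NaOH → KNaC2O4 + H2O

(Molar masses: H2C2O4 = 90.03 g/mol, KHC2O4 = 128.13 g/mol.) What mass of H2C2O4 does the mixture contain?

0.327 g

n(NaOH) = 0.0468 × 0.279 = 0.0131 mol
Let x = n(H2C2O4), y = n(KHC2O4).
Titrant: 2x + 1y = 0.0131;  mass: 90.03x + 128.13y = 1.07
Solving, x = 3.63 × 10^-3 mol, y = 5.80 × 10^-3 mol
mass of H2C2O4 = 3.63 × 10^-3 × 90.03 = 0.327 g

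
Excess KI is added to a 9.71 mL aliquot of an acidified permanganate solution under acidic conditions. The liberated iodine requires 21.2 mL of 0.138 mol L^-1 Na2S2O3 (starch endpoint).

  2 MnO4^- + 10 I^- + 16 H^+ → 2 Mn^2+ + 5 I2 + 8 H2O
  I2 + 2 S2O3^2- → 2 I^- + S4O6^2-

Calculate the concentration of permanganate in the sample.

0.0603 mol/L

n(S2O3^2-) = 0.0212 × 0.138 = 2.93 × 10^-3 mol
n(I2) = n(S2O3^2-)/2 = 1.46 × 10^-3 mol
From the 2:5 ratio, n(MnO4^-) in the aliquot = 2/5 × 1.46 × 10^-3 = 5.85 × 10^-4 mol
[MnO4^-] = 5.85 × 10^-4 / 0.00971 = 0.0603 mol/L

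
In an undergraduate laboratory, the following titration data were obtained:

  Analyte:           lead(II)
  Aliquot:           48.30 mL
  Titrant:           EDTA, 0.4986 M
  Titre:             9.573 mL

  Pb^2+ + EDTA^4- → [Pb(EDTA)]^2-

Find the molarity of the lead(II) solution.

n(EDTA) = 0.009573 L × 0.4986 mol/L = 4.773 × 10^-3 mol
n(Pb2+) = 4.773 × 10^-3 mol (1:1 mole ratio)
[Pb2+] = 4.773 × 10^-3 mol / 0.04830 L = 0.09882 mol/L

0.09882 M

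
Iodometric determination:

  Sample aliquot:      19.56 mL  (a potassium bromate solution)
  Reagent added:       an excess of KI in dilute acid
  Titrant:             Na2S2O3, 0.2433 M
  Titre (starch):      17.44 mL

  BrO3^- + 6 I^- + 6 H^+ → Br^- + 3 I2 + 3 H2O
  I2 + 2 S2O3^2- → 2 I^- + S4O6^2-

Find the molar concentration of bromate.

n(S2O3^2-) = 0.01744 × 0.2433 = 4.243 × 10^-3 mol
n(I2) = n(S2O3^2-)/2 = 2.122 × 10^-3 mol
From the 1:3 ratio, n(BrO3^-) in the aliquot = 1/3 × 2.122 × 10^-3 = 7.072 × 10^-4 mol
[BrO3^-] = 7.072 × 10^-4 / 0.01956 = 0.03616 mol/L

0.03616 M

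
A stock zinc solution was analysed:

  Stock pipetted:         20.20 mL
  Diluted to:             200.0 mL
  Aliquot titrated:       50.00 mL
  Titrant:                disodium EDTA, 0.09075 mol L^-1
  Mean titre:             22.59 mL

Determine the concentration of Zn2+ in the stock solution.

Zn^2+ + EDTA^4- → [Zn(EDTA)]^2-
n(EDTA) = 0.02259 × 0.09075 = 2.050 × 10^-3 mol
n(Zn2+) in the aliquot = 2.050 × 10^-3 mol (1:1 ratio)
[Zn2+]_dilute = 2.050 × 10^-3 / 0.05000 = 0.04100 mol/L
Dilution factor = 200.0 / 20.20 = 9.901
[Zn2+]_stock = 0.04100 × 9.901 = 0.4059 mol/L

0.4059 mol/L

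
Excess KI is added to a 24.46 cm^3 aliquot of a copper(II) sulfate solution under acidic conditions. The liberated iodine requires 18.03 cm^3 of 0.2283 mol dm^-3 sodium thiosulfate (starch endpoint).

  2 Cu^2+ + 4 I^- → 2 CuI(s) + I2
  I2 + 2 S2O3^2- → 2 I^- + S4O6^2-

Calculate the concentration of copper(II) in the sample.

0.1683 mol/L

n(S2O3^2-) = 0.01803 × 0.2283 = 4.116 × 10^-3 mol
n(I2) = n(S2O3^2-)/2 = 2.058 × 10^-3 mol
From the 2:1 ratio, n(Cu2+) in the aliquot = 2/1 × 2.058 × 10^-3 = 4.116 × 10^-3 mol
[Cu2+] = 4.116 × 10^-3 / 0.02446 = 0.1683 mol/L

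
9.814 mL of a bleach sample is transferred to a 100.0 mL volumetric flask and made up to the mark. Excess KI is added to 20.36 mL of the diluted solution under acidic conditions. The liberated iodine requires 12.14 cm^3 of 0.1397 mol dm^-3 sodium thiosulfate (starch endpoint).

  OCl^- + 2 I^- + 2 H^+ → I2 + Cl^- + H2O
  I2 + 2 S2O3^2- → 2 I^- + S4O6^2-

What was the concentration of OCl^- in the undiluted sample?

n(S2O3^2-) = 0.01214 × 0.1397 = 1.696 × 10^-3 mol
n(I2) = n(S2O3^2-)/2 = 8.480 × 10^-4 mol
n(OCl^-) in the aliquot = 8.480 × 10^-4 mol (1:1 ratio)
[OCl^-]_dilute = 8.480 × 10^-4 / 0.02036 = 0.04165 mol/L
[OCl^-]_original = 0.04165 × 100.0/9.814 = 0.4244 mol/L

0.4244 mol/L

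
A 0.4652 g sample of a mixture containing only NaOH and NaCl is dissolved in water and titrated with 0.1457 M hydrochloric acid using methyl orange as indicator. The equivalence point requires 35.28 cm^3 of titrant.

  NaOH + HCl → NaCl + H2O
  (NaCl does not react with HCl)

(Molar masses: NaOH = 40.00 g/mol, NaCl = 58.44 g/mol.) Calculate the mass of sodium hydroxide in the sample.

0.2056 g

n(HCl) = 0.03528 × 0.1457 = 5.140 × 10^-3 mol
Let x = n(NaOH), y = n(NaCl).
Titrant: 1x = 5.140 × 10^-3;  mass: 40.00x + 58.44y = 0.4652
Solving, x = 5.140 × 10^-3 mol, y = 4.442 × 10^-3 mol
mass of NaOH = 5.140 × 10^-3 × 40.00 = 0.2056 g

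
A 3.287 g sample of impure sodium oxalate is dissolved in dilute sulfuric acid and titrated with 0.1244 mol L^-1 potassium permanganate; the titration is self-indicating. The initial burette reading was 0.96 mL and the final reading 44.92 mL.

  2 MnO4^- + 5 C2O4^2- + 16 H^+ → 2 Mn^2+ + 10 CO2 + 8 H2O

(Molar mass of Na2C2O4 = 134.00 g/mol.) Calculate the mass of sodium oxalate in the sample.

n(KMnO4) = 0.04396 L × 0.1244 mol/L = 5.469 × 10^-3 mol
From the 5:2 ratio, n(Na2C2O4) = 5/2 × 5.469 × 10^-3 = 0.01367 mol
mass of Na2C2O4 = 0.01367 × 134.00 g/mol = 1.832 g

1.832 g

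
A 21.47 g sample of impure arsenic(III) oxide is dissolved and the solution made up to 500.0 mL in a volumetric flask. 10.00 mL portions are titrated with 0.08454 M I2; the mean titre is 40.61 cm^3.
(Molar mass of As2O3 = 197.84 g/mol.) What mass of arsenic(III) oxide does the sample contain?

As2O3 + 2 I2 + 2 H2O → As2O5 + 4 HI
n(I2) per titration = 0.04061 × 0.08454 = 3.433 × 10^-3 mol
From the 1:2 ratio, n(As2O3) in each aliquot = 1/2 × 3.433 × 10^-3 = 1.717 × 10^-3 mol
n(As2O3) in the whole flask = 1.717 × 10^-3 × 500.0/10.00 = 0.08583 mol
mass of As2O3 = 0.08583 × 197.84 = 16.98 g

16.98 g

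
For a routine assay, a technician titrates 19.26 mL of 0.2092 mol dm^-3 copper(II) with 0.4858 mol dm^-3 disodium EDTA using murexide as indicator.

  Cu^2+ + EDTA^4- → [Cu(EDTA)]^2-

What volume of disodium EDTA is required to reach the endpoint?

8.294 mL

n(Cu2+) = 0.01926 L × 0.2092 mol/L = 4.029 × 10^-3 mol
n(EDTA) = 4.029 × 10^-3 mol (1:1 stoichiometry)
V(EDTA) = 4.029 × 10^-3 mol / 0.4858 mol/L = 0.008294 L = 8.294 mL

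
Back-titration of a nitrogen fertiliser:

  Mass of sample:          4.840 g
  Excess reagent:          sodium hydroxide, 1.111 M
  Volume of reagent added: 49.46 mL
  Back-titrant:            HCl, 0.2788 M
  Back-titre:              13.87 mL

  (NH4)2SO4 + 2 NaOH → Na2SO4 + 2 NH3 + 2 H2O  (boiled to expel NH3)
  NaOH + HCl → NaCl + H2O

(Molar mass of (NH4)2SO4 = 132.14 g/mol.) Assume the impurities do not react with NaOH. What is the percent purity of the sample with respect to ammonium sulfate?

69.73 %

n(NaOH) added = 0.04946 × 1.111 = 0.05495 mol
n(HCl) used in back-titration = 0.01387 × 0.2788 = 3.867 × 10^-3 mol
n(NaOH) left over = 3.867 × 10^-3 mol (1:1 ratio)
n(NaOH) consumed by analyte = 0.05495 − 3.867 × 10^-3 = 0.05108 mol
From the 1:2 ratio, n((NH4)2SO4) = 1/2 × 0.05108 = 0.02554 mol
mass of (NH4)2SO4 = 0.02554 × 132.14 = 3.375 g
% (NH4)2SO4 = 3.375 / 4.840 × 100 = 69.73 %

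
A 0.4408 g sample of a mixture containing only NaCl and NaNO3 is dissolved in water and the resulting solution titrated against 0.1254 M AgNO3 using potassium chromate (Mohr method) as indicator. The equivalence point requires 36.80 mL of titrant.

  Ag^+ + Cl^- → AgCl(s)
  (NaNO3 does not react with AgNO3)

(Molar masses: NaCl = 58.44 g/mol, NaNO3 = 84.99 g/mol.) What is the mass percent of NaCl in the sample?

n(AgNO3) = 0.03680 × 0.1254 = 4.615 × 10^-3 mol
Let x = n(NaCl), y = n(NaNO3).
Titrant: 1x = 4.615 × 10^-3;  mass: 58.44x + 84.99y = 0.4408
Solving, x = 4.615 × 10^-3 mol, y = 2.013 × 10^-3 mol
mass of NaCl = 4.615 × 10^-3 × 58.44 = 0.2697 g
% NaCl = 0.2697 / 0.4408 × 100 = 61.18 %

61.18 %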